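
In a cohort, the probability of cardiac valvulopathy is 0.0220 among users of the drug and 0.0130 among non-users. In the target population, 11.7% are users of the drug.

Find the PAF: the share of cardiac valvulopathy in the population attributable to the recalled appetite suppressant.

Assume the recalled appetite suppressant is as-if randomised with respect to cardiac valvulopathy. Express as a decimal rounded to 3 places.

PAF ≈ 0.075

Let p₁ = 0.022, p₀ = 0.013.
Overall risk P(Y=1) = π·p₁ + (1−π)·p₀ = 0.117×0.022 + 0.883×0.013 = 0.014053.
Under exogeneity, PAF = [P(Y=1) − p₀] / P(Y=1).
PAF = (0.014053 − 0.013) / 0.014053 ≈ 0.0749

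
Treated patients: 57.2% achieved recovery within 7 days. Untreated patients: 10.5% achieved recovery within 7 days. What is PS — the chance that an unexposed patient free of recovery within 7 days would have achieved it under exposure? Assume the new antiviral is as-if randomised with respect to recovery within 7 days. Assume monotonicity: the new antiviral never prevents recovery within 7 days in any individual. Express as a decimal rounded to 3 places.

PS ≈ 0.522

p₁ = 0.572, p₀ = 0.105.
Under exogeneity and monotonicity, PS = (p₁ − p₀) / (1 − p₀).
PS = (0.572 − 0.105) / (1 − 0.105) = 0.467 / 0.895 ≈ 0.5218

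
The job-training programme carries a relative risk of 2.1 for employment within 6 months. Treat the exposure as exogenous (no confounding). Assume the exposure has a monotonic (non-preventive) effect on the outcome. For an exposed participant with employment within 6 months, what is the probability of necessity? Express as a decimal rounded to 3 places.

PN ≈ 0.524

Under exogeneity and monotonicity, PN = (RR − 1) / RR = 1 − 1/RR.
PN = (2.1 − 1) / 2.1 = 1.1 / 2.1 ≈ 0.5238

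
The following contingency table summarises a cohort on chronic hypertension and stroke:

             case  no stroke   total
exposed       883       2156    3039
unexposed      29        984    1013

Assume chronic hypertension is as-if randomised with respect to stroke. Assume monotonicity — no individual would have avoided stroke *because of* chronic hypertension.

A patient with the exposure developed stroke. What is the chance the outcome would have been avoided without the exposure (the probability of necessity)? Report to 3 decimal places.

p₁ = P(outcome | exposed) = 883/3039 = 0.29056
p₀ = P(outcome | unexposed) = 29/1013 = 0.028628
Under exogeneity and monotonicity, PN = (p₁ − p₀)/p₁.
PN = (0.29056 − 0.028628) / 0.29056 ≈ 0.9015

PN ≈ 0.901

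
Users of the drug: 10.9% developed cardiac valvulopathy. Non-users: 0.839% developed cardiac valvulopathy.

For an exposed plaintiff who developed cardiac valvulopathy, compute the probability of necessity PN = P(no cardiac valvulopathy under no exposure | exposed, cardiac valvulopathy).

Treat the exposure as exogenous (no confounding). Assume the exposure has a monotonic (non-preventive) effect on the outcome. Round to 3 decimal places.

PN ≈ 0.923

p₁ = 0.109, p₀ = 0.00839.
Under exogeneity and monotonicity, PN = (p₁ − p₀) / p₁.
PN = (0.109 − 0.00839) / 0.109 = 0.10061 / 0.109 ≈ 0.9230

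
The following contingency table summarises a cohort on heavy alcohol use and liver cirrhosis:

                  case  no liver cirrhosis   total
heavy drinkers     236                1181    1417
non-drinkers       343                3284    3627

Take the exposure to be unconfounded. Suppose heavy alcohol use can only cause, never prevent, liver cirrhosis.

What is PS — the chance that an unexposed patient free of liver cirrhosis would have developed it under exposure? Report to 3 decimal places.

p₁ = P(outcome | exposed) = 236/1417 = 0.16655
p₀ = P(outcome | unexposed) = 343/3627 = 0.094569
Under exogeneity and monotonicity, PS = (p₁ − p₀)/(1 − p₀).
PS = (0.16655 − 0.094569) / 0.90543 ≈ 0.0795

PS ≈ 0.079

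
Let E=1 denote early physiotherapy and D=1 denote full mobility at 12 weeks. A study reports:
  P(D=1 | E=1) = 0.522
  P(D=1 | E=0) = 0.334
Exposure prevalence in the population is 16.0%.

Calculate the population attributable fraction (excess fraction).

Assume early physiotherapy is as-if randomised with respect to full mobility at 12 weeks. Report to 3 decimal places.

PAF ≈ 0.083

Let p₁ = 0.522, p₀ = 0.334.
Overall risk P(Y=1) = π·p₁ + (1−π)·p₀ = 0.16×0.522 + 0.84×0.334 = 0.36408.
Under exogeneity, PAF = [P(Y=1) − p₀] / P(Y=1).
PAF = (0.36408 − 0.334) / 0.36408 ≈ 0.0826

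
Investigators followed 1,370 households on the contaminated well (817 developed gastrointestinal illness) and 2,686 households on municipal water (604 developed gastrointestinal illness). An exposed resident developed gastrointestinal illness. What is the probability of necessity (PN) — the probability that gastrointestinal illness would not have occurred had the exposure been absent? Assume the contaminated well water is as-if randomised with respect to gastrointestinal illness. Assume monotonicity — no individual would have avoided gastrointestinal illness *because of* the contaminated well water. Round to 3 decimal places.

p₁ = P(outcome | exposed) = 817/1370 = 0.59635
p₀ = P(outcome | unexposed) = 604/2686 = 0.22487
Under exogeneity and monotonicity, PN = (p₁ − p₀) / p₁.
PN = (0.59635 − 0.22487) / 0.59635 = 0.37148 / 0.59635 ≈ 0.6229

PN ≈ 0.623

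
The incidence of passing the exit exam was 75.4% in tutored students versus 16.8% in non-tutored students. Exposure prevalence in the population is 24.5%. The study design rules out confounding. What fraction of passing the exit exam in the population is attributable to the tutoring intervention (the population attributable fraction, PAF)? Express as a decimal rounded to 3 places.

PAF ≈ 0.461

p₁ = 0.754, p₀ = 0.168.
Overall risk P(Y=1) = π·p₁ + (1−π)·p₀ = 0.245×0.754 + 0.755×0.168 = 0.31157.
Under exogeneity, PAF = [P(Y=1) − p₀] / P(Y=1).
PAF = (0.31157 − 0.168) / 0.31157 ≈ 0.4608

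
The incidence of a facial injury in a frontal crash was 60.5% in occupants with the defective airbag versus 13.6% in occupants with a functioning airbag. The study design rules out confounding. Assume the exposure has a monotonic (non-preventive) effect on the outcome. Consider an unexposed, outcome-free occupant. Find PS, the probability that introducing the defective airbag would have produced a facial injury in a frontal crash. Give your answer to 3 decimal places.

p₁ = 0.605, p₀ = 0.136.
Under exogeneity and monotonicity, PS = (p₁ − p₀) / (1 − p₀).
PS = (0.605 − 0.136) / (1 − 0.136) = 0.469 / 0.864 ≈ 0.5428

PS ≈ 0.543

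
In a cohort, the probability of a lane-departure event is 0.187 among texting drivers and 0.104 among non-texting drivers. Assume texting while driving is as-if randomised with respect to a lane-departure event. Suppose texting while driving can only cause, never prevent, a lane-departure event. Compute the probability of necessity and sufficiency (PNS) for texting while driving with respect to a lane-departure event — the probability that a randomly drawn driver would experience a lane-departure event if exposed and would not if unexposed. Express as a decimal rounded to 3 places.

Let p₁ = 0.187, p₀ = 0.104.
Under exogeneity and monotonicity, PNS = p₁ − p₀.
PNS = 0.187 − 0.104 = 0.083

PNS ≈ 0.083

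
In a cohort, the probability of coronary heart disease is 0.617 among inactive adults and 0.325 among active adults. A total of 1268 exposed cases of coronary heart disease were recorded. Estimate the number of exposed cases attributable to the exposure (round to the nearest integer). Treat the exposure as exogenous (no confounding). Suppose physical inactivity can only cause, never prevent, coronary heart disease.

Let p₁ = 0.617, p₀ = 0.325.
PN = (p₁ − p₀)/p₁ = (0.617 − 0.325) / 0.617 ≈ 0.47326.
Attributable cases ≈ PN × (exposed cases) = 0.47326 × 1268 ≈ 600.09.

about 600 cases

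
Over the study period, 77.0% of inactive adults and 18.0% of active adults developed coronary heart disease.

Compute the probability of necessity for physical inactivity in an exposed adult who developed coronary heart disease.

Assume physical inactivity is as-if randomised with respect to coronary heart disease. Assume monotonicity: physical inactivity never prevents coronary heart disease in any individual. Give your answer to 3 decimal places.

PN ≈ 0.766

p₁ = 0.77, p₀ = 0.18.
Under exogeneity and monotonicity, PN = (p₁ − p₀) / p₁.
PN = (0.77 − 0.18) / 0.77 = 0.59 / 0.77 ≈ 0.7662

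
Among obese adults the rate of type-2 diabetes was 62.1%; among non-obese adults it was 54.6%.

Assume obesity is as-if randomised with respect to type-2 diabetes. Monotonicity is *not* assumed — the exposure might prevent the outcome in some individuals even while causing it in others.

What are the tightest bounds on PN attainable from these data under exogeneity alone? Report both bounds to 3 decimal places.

p₁ = 0.621, p₀ = 0.546.
Under exogeneity alone the bounds on PN are max{0,(p₁−p₀)/p₁} ≤ PN ≤ min{1,(1−p₀)/p₁}.
  lower = (p₁ − p₀)/p₁ = 0.075 / 0.621 ≈ 0.1208
  upper = min{1, (1 − p₀)/p₁} = 0.454 / 0.621 ≈ 0.7311

0.121 ≤ PN ≤ 0.731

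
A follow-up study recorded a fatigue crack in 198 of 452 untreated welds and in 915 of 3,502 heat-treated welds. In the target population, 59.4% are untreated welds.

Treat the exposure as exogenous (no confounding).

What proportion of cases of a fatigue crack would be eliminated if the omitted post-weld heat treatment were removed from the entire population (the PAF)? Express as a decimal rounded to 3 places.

p₁ = P(outcome | exposed) = 198/452 = 0.43805
p₀ = P(outcome | unexposed) = 915/3502 = 0.26128
Overall risk P(Y=1) = π·p₁ + (1−π)·p₀ = 0.594×0.43805 + 0.406×0.26128 = 0.36628.
Under exogeneity, PAF = [P(Y=1) − p₀] / P(Y=1).
PAF = (0.36628 − 0.26128) / 0.36628 ≈ 0.2867

PAF ≈ 0.287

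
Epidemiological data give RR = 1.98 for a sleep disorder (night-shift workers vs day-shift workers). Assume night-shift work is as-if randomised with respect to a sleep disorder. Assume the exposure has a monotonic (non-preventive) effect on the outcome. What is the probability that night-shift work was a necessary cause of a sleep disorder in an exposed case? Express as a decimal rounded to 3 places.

PN ≈ 0.495

Under exogeneity and monotonicity, PN = (RR − 1) / RR = 1 − 1/RR.
PN = (1.98 − 1) / 1.98 = 0.98 / 1.98 ≈ 0.4949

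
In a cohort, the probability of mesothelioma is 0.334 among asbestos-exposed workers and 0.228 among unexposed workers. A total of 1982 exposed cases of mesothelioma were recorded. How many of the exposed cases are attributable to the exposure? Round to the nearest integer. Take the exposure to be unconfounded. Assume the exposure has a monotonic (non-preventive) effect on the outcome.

Let p₁ = 0.334, p₀ = 0.228.
PN = (p₁ − p₀)/p₁ = (0.334 − 0.228) / 0.334 ≈ 0.31737.
Attributable cases ≈ PN × (exposed cases) = 0.31737 × 1982 ≈ 629.02.

about 629 cases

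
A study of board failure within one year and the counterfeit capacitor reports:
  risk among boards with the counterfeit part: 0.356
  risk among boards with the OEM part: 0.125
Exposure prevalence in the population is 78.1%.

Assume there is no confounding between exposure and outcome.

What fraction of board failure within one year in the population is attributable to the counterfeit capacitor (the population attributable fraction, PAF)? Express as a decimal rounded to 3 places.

Let p₁ = 0.356, p₀ = 0.125.
Overall risk P(Y=1) = π·p₁ + (1−π)·p₀ = 0.781×0.356 + 0.219×0.125 = 0.30541.
Under exogeneity, PAF = [P(Y=1) − p₀] / P(Y=1).
PAF = (0.30541 − 0.125) / 0.30541 ≈ 0.5907

PAF ≈ 0.591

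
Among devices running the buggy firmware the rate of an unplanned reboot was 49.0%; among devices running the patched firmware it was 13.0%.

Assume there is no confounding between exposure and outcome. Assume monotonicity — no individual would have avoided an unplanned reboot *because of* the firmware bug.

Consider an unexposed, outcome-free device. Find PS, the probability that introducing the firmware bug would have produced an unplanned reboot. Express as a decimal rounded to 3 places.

p₁ = 0.49, p₀ = 0.13.
Under exogeneity and monotonicity, PS = (p₁ − p₀) / (1 − p₀).
PS = (0.49 − 0.13) / (1 − 0.13) = 0.36 / 0.87 ≈ 0.4138

PS ≈ 0.414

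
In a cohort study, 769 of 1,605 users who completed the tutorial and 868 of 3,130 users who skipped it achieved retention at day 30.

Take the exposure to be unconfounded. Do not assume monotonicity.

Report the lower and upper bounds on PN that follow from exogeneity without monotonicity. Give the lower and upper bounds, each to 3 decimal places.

p₁ = P(outcome | exposed) = 769/1605 = 0.47913
p₀ = P(outcome | unexposed) = 868/3130 = 0.27732
Under exogeneity alone the bounds on PN are max{0,(p₁−p₀)/p₁} ≤ PN ≤ min{1,(1−p₀)/p₁}.
  lower = (p₁ − p₀)/p₁ = 0.20181 / 0.47913 ≈ 0.4212
  upper = min{1, (1 − p₀)/p₁} = 0.72268 / 0.47913 ≈ 1.5083 → capped at 1

0.421 ≤ PN ≤ 1.000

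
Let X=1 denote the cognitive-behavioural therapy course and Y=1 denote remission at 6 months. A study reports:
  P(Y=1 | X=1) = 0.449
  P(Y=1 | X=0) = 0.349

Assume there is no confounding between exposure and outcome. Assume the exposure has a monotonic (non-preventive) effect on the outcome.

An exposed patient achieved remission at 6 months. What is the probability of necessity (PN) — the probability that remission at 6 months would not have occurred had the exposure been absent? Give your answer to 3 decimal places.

Let p₁ = 0.449, p₀ = 0.349.
Under exogeneity and monotonicity, PN = (p₁ − p₀) / p₁.
PN = (0.449 − 0.349) / 0.449 = 0.1 / 0.449 ≈ 0.2227

PN ≈ 0.223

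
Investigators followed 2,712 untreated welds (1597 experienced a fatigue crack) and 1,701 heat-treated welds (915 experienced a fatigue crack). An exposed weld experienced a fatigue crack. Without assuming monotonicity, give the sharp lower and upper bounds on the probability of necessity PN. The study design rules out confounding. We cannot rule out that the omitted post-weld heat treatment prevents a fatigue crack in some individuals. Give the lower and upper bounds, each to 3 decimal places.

p₁ = P(outcome | exposed) = 1597/2712 = 0.58886
p₀ = P(outcome | unexposed) = 915/1701 = 0.53792
Under exogeneity alone the bounds on PN are max{0,(p₁−p₀)/p₁} ≤ PN ≤ min{1,(1−p₀)/p₁}.
  lower = (p₁ − p₀)/p₁ = 0.050945 / 0.58886 ≈ 0.0865
  upper = min{1, (1 − p₀)/p₁} = 0.46208 / 0.58886 ≈ 0.7847

0.087 ≤ PN ≤ 0.785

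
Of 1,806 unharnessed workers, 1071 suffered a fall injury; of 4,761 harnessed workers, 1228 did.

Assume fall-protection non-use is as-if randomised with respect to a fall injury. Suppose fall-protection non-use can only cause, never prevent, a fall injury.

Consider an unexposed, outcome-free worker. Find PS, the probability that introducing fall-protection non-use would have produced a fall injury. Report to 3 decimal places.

p₁ = P(outcome | exposed) = 1071/1806 = 0.59302
p₀ = P(outcome | unexposed) = 1228/4761 = 0.25793
Under exogeneity and monotonicity, PS = (p₁ − p₀) / (1 − p₀).
PS = (0.59302 − 0.25793) / (1 − 0.25793) = 0.33509 / 0.74207 ≈ 0.4516

PS ≈ 0.452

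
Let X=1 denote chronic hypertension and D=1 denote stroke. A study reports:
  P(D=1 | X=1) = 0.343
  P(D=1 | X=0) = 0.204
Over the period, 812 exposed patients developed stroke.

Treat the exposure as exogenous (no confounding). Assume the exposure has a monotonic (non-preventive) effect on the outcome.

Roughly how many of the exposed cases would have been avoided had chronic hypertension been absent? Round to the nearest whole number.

about 329 cases

Let p₁ = 0.343, p₀ = 0.204.
PN = (p₁ − p₀)/p₁ = (0.343 − 0.204) / 0.343 ≈ 0.40525.
Attributable cases ≈ PN × (exposed cases) = 0.40525 × 812 ≈ 329.06.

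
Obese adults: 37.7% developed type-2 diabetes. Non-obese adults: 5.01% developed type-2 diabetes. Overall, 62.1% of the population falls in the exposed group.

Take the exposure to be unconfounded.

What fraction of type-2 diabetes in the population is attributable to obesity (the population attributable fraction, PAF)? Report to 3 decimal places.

p₁ = 0.377, p₀ = 0.0501.
Overall risk P(Y=1) = π·p₁ + (1−π)·p₀ = 0.621×0.377 + 0.379×0.0501 = 0.2531.
Under exogeneity, PAF = [P(Y=1) − p₀] / P(Y=1).
PAF = (0.2531 − 0.0501) / 0.2531 ≈ 0.8021

PAF ≈ 0.802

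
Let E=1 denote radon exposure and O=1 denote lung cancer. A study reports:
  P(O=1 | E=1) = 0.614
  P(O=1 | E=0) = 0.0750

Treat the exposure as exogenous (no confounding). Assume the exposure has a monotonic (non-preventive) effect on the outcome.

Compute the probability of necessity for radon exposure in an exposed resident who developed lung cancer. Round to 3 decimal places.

PN ≈ 0.878

Let p₁ = 0.614, p₀ = 0.075.
Under exogeneity and monotonicity, PN = (p₁ − p₀) / p₁.
PN = (0.614 − 0.075) / 0.614 = 0.539 / 0.614 ≈ 0.8779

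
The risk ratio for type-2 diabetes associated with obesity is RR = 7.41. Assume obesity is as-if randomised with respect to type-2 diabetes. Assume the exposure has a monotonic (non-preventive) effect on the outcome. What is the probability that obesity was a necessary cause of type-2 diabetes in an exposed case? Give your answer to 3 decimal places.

PN ≈ 0.865

Under exogeneity and monotonicity, PN = (RR − 1) / RR = 1 − 1/RR.
PN = (7.41 − 1) / 7.41 = 6.41 / 7.41 ≈ 0.8650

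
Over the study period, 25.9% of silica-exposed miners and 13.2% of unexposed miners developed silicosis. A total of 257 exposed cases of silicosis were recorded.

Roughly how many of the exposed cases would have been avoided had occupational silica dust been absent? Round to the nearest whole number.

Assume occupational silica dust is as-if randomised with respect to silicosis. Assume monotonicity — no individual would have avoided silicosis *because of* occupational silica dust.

about 126 cases

p₁ = 0.259, p₀ = 0.132.
PN = (p₁ − p₀)/p₁ = (0.259 − 0.132) / 0.259 ≈ 0.49035.
Attributable cases ≈ PN × (exposed cases) = 0.49035 × 257 ≈ 126.02.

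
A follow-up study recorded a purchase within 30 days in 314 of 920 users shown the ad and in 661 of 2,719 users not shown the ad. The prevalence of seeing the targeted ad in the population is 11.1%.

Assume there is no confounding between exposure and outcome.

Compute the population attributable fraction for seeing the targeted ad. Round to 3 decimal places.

p₁ = P(outcome | exposed) = 314/920 = 0.3413
p₀ = P(outcome | unexposed) = 661/2719 = 0.2431
Overall risk P(Y=1) = π·p₁ + (1−π)·p₀ = 0.111×0.3413 + 0.889×0.2431 = 0.254.
Under exogeneity, PAF = [P(Y=1) − p₀] / P(Y=1).
PAF = (0.254 − 0.2431) / 0.254 ≈ 0.0429

PAF ≈ 0.043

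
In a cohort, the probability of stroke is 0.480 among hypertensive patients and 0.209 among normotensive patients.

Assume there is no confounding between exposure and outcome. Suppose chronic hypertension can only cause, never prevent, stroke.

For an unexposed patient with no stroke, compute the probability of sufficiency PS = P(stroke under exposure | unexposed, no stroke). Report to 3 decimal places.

PS ≈ 0.343

Let p₁ = 0.48, p₀ = 0.209.
Under exogeneity and monotonicity, PS = (p₁ − p₀) / (1 − p₀).
PS = (0.48 − 0.209) / (1 − 0.209) = 0.271 / 0.791 ≈ 0.3426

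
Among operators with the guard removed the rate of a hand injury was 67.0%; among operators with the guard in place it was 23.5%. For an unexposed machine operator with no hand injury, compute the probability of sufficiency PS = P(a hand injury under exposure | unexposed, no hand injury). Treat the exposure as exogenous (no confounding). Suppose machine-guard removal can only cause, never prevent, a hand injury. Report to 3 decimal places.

PS ≈ 0.569

p₁ = 0.67, p₀ = 0.235.
Under exogeneity and monotonicity, PS = (p₁ − p₀) / (1 − p₀).
PS = (0.67 − 0.235) / (1 − 0.235) = 0.435 / 0.765 ≈ 0.5686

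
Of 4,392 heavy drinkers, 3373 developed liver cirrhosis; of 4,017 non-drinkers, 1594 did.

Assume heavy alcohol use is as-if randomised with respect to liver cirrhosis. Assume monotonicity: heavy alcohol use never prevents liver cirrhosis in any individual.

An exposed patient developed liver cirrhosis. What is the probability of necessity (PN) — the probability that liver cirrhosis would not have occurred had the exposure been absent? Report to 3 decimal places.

PN ≈ 0.483

p₁ = P(outcome | exposed) = 3373/4392 = 0.76799
p₀ = P(outcome | unexposed) = 1594/4017 = 0.39681
Under exogeneity and monotonicity, PN = (p₁ − p₀) / p₁.
PN = (0.76799 − 0.39681) / 0.76799 = 0.37117 / 0.76799 ≈ 0.4833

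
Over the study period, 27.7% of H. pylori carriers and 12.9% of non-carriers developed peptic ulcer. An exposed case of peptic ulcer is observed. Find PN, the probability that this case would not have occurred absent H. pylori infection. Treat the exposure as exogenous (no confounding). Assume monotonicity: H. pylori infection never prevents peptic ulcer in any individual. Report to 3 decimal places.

PN ≈ 0.534

p₁ = 0.277, p₀ = 0.129.
Under exogeneity and monotonicity, PN = (p₁ − p₀) / p₁.
PN = (0.277 − 0.129) / 0.277 = 0.148 / 0.277 ≈ 0.5343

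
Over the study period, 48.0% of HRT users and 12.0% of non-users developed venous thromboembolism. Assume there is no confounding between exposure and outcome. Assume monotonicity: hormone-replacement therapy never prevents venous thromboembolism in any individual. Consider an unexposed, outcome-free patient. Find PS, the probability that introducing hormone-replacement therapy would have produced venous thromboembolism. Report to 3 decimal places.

PS ≈ 0.409

p₁ = 0.48, p₀ = 0.12.
Under exogeneity and monotonicity, PS = (p₁ − p₀) / (1 − p₀).
PS = (0.48 − 0.12) / (1 − 0.12) = 0.36 / 0.88 ≈ 0.4091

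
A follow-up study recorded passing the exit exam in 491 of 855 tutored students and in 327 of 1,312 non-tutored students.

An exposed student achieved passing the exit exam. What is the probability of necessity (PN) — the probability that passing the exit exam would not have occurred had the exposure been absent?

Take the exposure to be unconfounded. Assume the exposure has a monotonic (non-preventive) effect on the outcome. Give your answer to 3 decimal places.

p₁ = P(outcome | exposed) = 491/855 = 0.57427
p₀ = P(outcome | unexposed) = 327/1312 = 0.24924
Under exogeneity and monotonicity, PN = (p₁ − p₀) / p₁.
PN = (0.57427 − 0.24924) / 0.57427 = 0.32503 / 0.57427 ≈ 0.5660

PN ≈ 0.566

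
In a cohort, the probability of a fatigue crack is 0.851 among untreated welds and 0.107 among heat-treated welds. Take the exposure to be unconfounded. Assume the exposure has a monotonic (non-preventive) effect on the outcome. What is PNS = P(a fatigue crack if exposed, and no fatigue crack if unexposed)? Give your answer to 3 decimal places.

PNS ≈ 0.744

Let p₁ = 0.851, p₀ = 0.107.
Under exogeneity and monotonicity, PNS = p₁ − p₀.
PNS = 0.851 − 0.107 = 0.744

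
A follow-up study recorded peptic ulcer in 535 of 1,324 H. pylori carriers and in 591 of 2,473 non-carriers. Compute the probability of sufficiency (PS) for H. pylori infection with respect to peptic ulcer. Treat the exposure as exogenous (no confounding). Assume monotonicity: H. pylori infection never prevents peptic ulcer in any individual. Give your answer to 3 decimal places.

p₁ = P(outcome | exposed) = 535/1324 = 0.40408
p₀ = P(outcome | unexposed) = 591/2473 = 0.23898
Under exogeneity and monotonicity, PS = (p₁ − p₀) / (1 − p₀).
PS = (0.40408 − 0.23898) / (1 − 0.23898) = 0.1651 / 0.76102 ≈ 0.2169

PS ≈ 0.217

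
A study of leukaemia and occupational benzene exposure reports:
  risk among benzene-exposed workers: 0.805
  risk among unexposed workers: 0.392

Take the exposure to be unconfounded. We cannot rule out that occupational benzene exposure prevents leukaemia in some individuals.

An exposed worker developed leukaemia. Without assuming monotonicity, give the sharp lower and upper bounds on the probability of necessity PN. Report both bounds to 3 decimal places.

Let p₁ = 0.805, p₀ = 0.392.
Under exogeneity alone the bounds on PN are max{0,(p₁−p₀)/p₁} ≤ PN ≤ min{1,(1−p₀)/p₁}.
  lower = (p₁ − p₀)/p₁ = 0.413 / 0.805 ≈ 0.5130
  upper = min{1, (1 − p₀)/p₁} = 0.608 / 0.805 ≈ 0.7553

0.513 ≤ PN ≤ 0.755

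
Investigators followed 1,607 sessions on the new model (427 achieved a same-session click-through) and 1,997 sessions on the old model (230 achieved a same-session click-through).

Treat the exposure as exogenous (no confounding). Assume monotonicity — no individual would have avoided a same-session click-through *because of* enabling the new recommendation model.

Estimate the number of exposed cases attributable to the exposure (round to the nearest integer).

about 242 cases

p₁ = P(outcome | exposed) = 427/1607 = 0.26571
p₀ = P(outcome | unexposed) = 230/1997 = 0.11517
PN = (p₁ − p₀)/p₁ = (0.26571 − 0.11517) / 0.26571 ≈ 0.56655.
Attributable cases ≈ PN × (exposed cases) = 0.56655 × 427 ≈ 241.92.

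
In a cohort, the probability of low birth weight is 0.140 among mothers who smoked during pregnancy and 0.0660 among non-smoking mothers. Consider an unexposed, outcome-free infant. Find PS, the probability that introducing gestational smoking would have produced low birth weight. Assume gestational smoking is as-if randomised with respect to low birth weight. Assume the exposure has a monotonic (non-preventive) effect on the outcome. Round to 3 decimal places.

Let p₁ = 0.14, p₀ = 0.066.
Under exogeneity and monotonicity, PS = (p₁ − p₀) / (1 − p₀).
PS = (0.14 − 0.066) / (1 − 0.066) = 0.074 / 0.934 ≈ 0.0792

PS ≈ 0.079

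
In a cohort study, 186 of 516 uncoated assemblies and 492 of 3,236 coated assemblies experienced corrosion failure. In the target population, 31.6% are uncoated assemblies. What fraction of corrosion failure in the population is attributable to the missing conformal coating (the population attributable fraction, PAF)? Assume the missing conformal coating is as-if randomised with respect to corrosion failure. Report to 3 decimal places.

PAF ≈ 0.302

p₁ = P(outcome | exposed) = 186/516 = 0.36047
p₀ = P(outcome | unexposed) = 492/3236 = 0.15204
Overall risk P(Y=1) = π·p₁ + (1−π)·p₀ = 0.316×0.36047 + 0.684×0.15204 = 0.2179.
Under exogeneity, PAF = [P(Y=1) − p₀] / P(Y=1).
PAF = (0.2179 − 0.15204) / 0.2179 ≈ 0.3023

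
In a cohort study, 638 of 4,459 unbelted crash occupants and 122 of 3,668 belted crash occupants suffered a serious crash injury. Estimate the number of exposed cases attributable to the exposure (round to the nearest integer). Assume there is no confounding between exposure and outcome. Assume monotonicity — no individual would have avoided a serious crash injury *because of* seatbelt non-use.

about 490 cases

p₁ = P(outcome | exposed) = 638/4459 = 0.14308
p₀ = P(outcome | unexposed) = 122/3668 = 0.033261
PN = (p₁ − p₀)/p₁ = (0.14308 − 0.033261) / 0.14308 ≈ 0.76754.
Attributable cases ≈ PN × (exposed cases) = 0.76754 × 638 ≈ 489.69.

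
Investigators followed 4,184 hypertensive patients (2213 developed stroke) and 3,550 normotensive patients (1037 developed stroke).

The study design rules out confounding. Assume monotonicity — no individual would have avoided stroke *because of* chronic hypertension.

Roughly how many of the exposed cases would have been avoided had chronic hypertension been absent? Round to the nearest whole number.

about 991 cases

p₁ = P(outcome | exposed) = 2213/4184 = 0.52892
p₀ = P(outcome | unexposed) = 1037/3550 = 0.29211
PN = (p₁ − p₀)/p₁ = (0.52892 − 0.29211) / 0.52892 ≈ 0.44772.
Attributable cases ≈ PN × (exposed cases) = 0.44772 × 2213 ≈ 990.80.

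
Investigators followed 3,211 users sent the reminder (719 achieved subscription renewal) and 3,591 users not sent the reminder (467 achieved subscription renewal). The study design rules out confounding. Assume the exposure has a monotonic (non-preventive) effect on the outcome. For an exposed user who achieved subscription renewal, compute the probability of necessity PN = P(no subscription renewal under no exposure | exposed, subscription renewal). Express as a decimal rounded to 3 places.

p₁ = P(outcome | exposed) = 719/3211 = 0.22392
p₀ = P(outcome | unexposed) = 467/3591 = 0.13005
Under exogeneity and monotonicity, PN = (p₁ − p₀) / p₁.
PN = (0.22392 − 0.13005) / 0.22392 = 0.09387 / 0.22392 ≈ 0.4192

PN ≈ 0.419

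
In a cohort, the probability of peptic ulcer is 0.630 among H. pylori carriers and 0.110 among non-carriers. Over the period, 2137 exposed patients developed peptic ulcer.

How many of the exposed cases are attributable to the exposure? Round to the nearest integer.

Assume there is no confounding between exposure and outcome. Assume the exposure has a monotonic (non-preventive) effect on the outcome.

about 1764 cases

Let p₁ = 0.63, p₀ = 0.11.
PN = (p₁ − p₀)/p₁ = (0.63 − 0.11) / 0.63 ≈ 0.82540.
Attributable cases ≈ PN × (exposed cases) = 0.82540 × 2137 ≈ 1763.87.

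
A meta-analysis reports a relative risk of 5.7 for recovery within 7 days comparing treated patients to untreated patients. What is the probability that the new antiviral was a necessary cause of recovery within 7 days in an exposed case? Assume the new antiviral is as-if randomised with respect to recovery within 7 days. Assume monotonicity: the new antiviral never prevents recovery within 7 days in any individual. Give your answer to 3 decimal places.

PN ≈ 0.825

Under exogeneity and monotonicity, PN = (RR − 1) / RR = 1 − 1/RR.
PN = (5.7 − 1) / 5.7 = 4.7 / 5.7 ≈ 0.8246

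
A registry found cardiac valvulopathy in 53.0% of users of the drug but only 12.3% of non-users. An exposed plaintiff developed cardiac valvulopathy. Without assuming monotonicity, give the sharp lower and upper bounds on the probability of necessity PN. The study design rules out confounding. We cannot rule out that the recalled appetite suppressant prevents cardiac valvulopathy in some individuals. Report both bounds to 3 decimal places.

0.768 ≤ PN ≤ 1.000

p₁ = 0.53, p₀ = 0.123.
Under exogeneity alone the bounds on PN are max{0,(p₁−p₀)/p₁} ≤ PN ≤ min{1,(1−p₀)/p₁}.
  lower = (p₁ − p₀)/p₁ = 0.407 / 0.53 ≈ 0.7679
  upper = min{1, (1 − p₀)/p₁} = 0.877 / 0.53 ≈ 1.6547 → capped at 1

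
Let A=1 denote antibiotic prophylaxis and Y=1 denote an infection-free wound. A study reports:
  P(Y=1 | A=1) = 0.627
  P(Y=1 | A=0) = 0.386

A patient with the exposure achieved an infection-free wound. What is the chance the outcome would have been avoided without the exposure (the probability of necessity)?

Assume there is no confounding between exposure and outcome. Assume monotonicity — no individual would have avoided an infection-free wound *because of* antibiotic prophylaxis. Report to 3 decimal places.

PN ≈ 0.384

Let p₁ = 0.627, p₀ = 0.386.
Under exogeneity and monotonicity, PN = (p₁ − p₀) / p₁.
PN = (0.627 − 0.386) / 0.627 = 0.241 / 0.627 ≈ 0.3844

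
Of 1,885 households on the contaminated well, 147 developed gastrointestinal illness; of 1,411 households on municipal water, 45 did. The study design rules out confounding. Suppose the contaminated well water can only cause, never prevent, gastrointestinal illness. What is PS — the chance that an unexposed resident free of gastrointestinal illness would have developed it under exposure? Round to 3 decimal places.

p₁ = P(outcome | exposed) = 147/1885 = 0.077984
p₀ = P(outcome | unexposed) = 45/1411 = 0.031892
Under exogeneity and monotonicity, PS = (p₁ − p₀) / (1 − p₀).
PS = (0.077984 − 0.031892) / (1 − 0.031892) = 0.046092 / 0.96811 ≈ 0.0476

PS ≈ 0.048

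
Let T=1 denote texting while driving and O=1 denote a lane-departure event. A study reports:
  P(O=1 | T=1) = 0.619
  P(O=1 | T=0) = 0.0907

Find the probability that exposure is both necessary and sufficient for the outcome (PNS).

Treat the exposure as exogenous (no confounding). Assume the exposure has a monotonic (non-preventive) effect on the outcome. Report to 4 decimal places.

Let p₁ = 0.619, p₀ = 0.0907.
Under exogeneity and monotonicity, PNS = p₁ − p₀.
PNS = 0.619 − 0.0907 = 0.5283

PNS ≈ 0.5283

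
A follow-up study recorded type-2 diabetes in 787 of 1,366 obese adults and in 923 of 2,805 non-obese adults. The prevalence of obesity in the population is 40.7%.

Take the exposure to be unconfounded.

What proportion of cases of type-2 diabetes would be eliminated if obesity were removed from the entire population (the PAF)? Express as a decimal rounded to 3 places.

p₁ = P(outcome | exposed) = 787/1366 = 0.57613
p₀ = P(outcome | unexposed) = 923/2805 = 0.32906
Overall risk P(Y=1) = π·p₁ + (1−π)·p₀ = 0.407×0.57613 + 0.593×0.32906 = 0.42962.
Under exogeneity, PAF = [P(Y=1) − p₀] / P(Y=1).
PAF = (0.42962 − 0.32906) / 0.42962 ≈ 0.2341

PAF ≈ 0.234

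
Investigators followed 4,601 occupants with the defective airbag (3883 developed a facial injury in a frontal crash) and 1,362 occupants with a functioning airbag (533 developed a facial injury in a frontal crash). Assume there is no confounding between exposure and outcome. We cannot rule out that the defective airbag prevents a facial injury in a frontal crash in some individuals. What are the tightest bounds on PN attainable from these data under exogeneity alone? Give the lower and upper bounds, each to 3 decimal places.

p₁ = P(outcome | exposed) = 3883/4601 = 0.84395
p₀ = P(outcome | unexposed) = 533/1362 = 0.39134
Under exogeneity alone the bounds on PN are max{0,(p₁−p₀)/p₁} ≤ PN ≤ min{1,(1−p₀)/p₁}.
  lower = (p₁ − p₀)/p₁ = 0.45261 / 0.84395 ≈ 0.5363
  upper = min{1, (1 − p₀)/p₁} = 0.60866 / 0.84395 ≈ 0.7212

0.536 ≤ PN ≤ 0.721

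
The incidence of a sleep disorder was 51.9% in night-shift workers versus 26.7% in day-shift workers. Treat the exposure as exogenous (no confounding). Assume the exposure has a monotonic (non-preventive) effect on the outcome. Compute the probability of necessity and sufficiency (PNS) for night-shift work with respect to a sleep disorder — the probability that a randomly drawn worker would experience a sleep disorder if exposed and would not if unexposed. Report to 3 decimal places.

p₁ = 0.519, p₀ = 0.267.
Under exogeneity and monotonicity, PNS = p₁ − p₀.
PNS = 0.519 − 0.267 = 0.252

PNS ≈ 0.252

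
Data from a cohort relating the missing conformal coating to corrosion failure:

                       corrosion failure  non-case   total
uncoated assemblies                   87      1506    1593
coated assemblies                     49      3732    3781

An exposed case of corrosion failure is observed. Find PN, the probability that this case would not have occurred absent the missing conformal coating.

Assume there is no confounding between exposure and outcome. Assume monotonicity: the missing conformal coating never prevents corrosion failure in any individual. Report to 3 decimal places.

PN ≈ 0.763

p₁ = P(outcome | exposed) = 87/1593 = 0.054614
p₀ = P(outcome | unexposed) = 49/3781 = 0.01296
Under exogeneity and monotonicity, PN = (p₁ − p₀)/p₁.
PN = (0.054614 − 0.01296) / 0.054614 ≈ 0.7627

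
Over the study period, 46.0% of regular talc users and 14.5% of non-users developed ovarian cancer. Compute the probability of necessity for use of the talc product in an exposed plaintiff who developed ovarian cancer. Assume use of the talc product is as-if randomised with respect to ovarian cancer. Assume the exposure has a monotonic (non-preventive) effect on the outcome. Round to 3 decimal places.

p₁ = 0.46, p₀ = 0.145.
Under exogeneity and monotonicity, PN = (p₁ − p₀) / p₁.
PN = (0.46 − 0.145) / 0.46 = 0.315 / 0.46 ≈ 0.6848

PN ≈ 0.685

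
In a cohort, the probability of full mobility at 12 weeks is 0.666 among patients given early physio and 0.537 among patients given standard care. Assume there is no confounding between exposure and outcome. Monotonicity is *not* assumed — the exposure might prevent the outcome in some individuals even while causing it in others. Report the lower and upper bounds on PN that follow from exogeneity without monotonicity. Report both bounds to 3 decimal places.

0.194 ≤ PN ≤ 0.695

Let p₁ = 0.666, p₀ = 0.537.
Under exogeneity alone the bounds on PN are max{0,(p₁−p₀)/p₁} ≤ PN ≤ min{1,(1−p₀)/p₁}.
  lower = (p₁ − p₀)/p₁ = 0.129 / 0.666 ≈ 0.1937
  upper = min{1, (1 − p₀)/p₁} = 0.463 / 0.666 ≈ 0.6952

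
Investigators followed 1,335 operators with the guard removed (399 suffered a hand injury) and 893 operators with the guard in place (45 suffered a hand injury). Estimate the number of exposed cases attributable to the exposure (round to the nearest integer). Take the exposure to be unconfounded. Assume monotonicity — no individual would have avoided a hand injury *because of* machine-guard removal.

about 332 cases

p₁ = P(outcome | exposed) = 399/1335 = 0.29888
p₀ = P(outcome | unexposed) = 45/893 = 0.050392
PN = (p₁ − p₀)/p₁ = (0.29888 − 0.050392) / 0.29888 ≈ 0.83140.
Attributable cases ≈ PN × (exposed cases) = 0.83140 × 399 ≈ 331.73.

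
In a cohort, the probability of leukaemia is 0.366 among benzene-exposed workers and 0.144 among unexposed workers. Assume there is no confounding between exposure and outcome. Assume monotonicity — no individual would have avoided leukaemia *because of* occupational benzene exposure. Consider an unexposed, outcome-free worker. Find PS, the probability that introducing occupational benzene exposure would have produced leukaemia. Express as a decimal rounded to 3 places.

Let p₁ = 0.366, p₀ = 0.144.
Under exogeneity and monotonicity, PS = (p₁ − p₀) / (1 − p₀).
PS = (0.366 − 0.144) / (1 − 0.144) = 0.222 / 0.856 ≈ 0.2593

PS ≈ 0.259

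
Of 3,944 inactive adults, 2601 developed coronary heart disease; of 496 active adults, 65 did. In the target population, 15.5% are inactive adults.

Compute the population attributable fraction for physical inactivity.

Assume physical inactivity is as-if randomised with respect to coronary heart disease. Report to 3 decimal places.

PAF ≈ 0.385

p₁ = P(outcome | exposed) = 2601/3944 = 0.65948
p₀ = P(outcome | unexposed) = 65/496 = 0.13105
Overall risk P(Y=1) = π·p₁ + (1−π)·p₀ = 0.155×0.65948 + 0.845×0.13105 = 0.21296.
Under exogeneity, PAF = [P(Y=1) − p₀] / P(Y=1).
PAF = (0.21296 − 0.13105) / 0.21296 ≈ 0.3846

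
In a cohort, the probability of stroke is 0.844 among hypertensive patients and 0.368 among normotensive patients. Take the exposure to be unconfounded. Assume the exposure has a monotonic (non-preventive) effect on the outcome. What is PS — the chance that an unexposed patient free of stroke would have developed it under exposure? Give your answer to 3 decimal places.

Let p₁ = 0.844, p₀ = 0.368.
Under exogeneity and monotonicity, PS = (p₁ − p₀) / (1 − p₀).
PS = (0.844 − 0.368) / (1 − 0.368) = 0.476 / 0.632 ≈ 0.7532

PS ≈ 0.753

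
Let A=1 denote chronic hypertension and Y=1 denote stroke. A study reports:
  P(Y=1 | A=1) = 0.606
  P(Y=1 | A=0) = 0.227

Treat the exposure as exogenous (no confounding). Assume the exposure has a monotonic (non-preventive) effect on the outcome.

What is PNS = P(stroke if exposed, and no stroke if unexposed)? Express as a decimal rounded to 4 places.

PNS ≈ 0.3790

Let p₁ = 0.606, p₀ = 0.227.
Under exogeneity and monotonicity, PNS = p₁ − p₀.
PNS = 0.606 − 0.227 = 0.379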